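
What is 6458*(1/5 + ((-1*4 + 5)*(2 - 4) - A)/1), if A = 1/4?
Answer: -132389/10 ≈ -13239.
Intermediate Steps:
A = 1/4 (A = 1*(1/4) = 1/4 ≈ 0.25000)
6458*(1/5 + ((-1*4 + 5)*(2 - 4) - A)/1) = 6458*(1/5 + ((-1*4 + 5)*(2 - 4) - 1*1/4)/1) = 6458*(1*(1/5) + ((-4 + 5)*(-2) - 1/4)*1) = 6458*(1/5 + (1*(-2) - 1/4)*1) = 6458*(1/5 + (-2 - 1/4)*1) = 6458*(1/5 - 9/4*1) = 6458*(1/5 - 9/4) = 6458*(-41/20) = -132389/10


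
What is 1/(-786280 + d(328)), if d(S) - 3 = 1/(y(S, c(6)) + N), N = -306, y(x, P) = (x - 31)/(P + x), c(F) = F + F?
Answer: -103743/81570735151 ≈ -1.2718e-6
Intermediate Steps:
c(F) = 2*F
y(x, P) = (-31 + x)/(P + x)
d(S) = 3 + 1/(-306 + (-31 + S)/(12 + S)) (d(S) = 3 + 1/((-31 + S)/(2*6 + S) - 306) = 3 + 1/((-31 + S)/(12 + S) - 306) = 3 + 1/(-306 + (-31 + S)/(12 + S)))
1/(-786280 + d(328)) = 1/(-786280 + (11097 + 914*328)/(3703 + 305*328)) = 1/(-786280 + (11097 + 299792)/(3703 + 100040)) = 1/(-786280 + 310889/103743) = 1/(-81570735151/103743) = -103743/81570735151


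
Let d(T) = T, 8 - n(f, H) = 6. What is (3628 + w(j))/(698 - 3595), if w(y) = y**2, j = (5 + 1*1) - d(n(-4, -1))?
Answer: -3644/2897 ≈ -1.2579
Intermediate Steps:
n(f, H) = 2 (n(f, H) = 8 - 1*6 = 8 - 6 = 2)
j = 4 (j = (5 + 1*1) - 1*2 = (5 + 1) - 2 = 6 - 2 = 4)
(3628 + w(j))/(698 - 3595) = (3628 + 4**2)/(698 - 3595) = (3628 + 16)/(-2897) = 3644*(-1/2897) = -3644/2897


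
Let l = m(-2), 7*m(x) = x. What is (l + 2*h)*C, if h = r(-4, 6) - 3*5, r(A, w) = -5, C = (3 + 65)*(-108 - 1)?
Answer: 2090184/7 ≈ 2.9860e+5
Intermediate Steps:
m(x) = x/7
C = -7412 (C = 68*(-109) = -7412)
l = -2/7 (l = (⅐)*(-2) = -2/7 ≈ -0.28571)
h = -20 (h = -5 - 3*5 = -5 - 15 = -20)
(l + 2*h)*C = (-2/7 + 2*(-20))*(-7412) = (-2/7 - 40)*(-7412) = -282/7*(-7412) = 2090184/7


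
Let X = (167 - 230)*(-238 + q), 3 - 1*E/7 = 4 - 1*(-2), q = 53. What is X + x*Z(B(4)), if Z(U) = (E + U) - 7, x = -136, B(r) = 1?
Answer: 15327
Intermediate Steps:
E = -21 (E = 21 - 7*(4 - 1*(-2)) = 21 - 7*(4 + 2) = 21 - 7*6 = 21 - 42 = -21)
X = 11655 (X = (167 - 230)*(-238 + 53) = -63*(-185) = 11655)
Z(U) = -28 + U (Z(U) = (-21 + U) - 7 = -28 + U)
X + x*Z(B(4)) = 11655 - 136*(-28 + 1) = 11655 - 136*(-27) = 11655 + 3672 = 15327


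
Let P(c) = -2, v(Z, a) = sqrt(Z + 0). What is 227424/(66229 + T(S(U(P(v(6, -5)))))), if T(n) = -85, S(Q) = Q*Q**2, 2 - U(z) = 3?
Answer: 2369/689 ≈ 3.4383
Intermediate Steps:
v(Z, a) = sqrt(Z)
U(z) = -1 (U(z) = 2 - 1*3 = 2 - 3 = -1)
S(Q) = Q**3
227424/(66229 + T(S(U(P(v(6, -5)))))) = 227424/(66229 - 85) = 227424/66144 = 227424*(1/66144) = 2369/689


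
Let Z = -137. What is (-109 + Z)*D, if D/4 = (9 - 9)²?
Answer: 0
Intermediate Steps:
D = 0 (D = 4*(9 - 9)² = 4*0² = 4*0 = 0)
(-109 + Z)*D = (-109 - 137)*0 = -246*0 = 0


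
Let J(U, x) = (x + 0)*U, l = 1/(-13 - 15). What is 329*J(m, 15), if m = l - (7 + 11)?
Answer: -356025/4 ≈ -89006.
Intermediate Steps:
l = -1/28 (l = 1/(-28) = -1/28 ≈ -0.035714)
m = -505/28 (m = -1/28 - (7 + 11) = -1/28 - 1*18 = -1/28 - 18 = -505/28 ≈ -18.036)
J(U, x) = U*x (J(U, x) = x*U = U*x)
329*J(m, 15) = 329*(-505/28*15) = 329*(-7575/28) = -356025/4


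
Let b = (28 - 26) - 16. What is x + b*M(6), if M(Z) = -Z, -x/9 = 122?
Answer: -1014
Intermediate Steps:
x = -1098 (x = -9*122 = -1098)
b = -14 (b = 2 - 16 = -14)
x + b*M(6) = -1098 - (-14)*6 = -1098 - 14*(-6) = -1098 + 84 = -1014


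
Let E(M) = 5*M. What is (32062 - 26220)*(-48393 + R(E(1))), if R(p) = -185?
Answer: -283792676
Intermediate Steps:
(32062 - 26220)*(-48393 + R(E(1))) = (32062 - 26220)*(-48393 - 185) = 5842*(-48578) = -283792676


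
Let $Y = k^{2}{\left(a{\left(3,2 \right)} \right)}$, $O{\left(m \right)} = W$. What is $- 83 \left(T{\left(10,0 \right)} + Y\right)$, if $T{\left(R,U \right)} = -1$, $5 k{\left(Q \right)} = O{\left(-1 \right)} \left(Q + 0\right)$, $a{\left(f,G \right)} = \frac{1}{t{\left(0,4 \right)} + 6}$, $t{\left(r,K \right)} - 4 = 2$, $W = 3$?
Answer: $\frac{33117}{400} \approx 82.792$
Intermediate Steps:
$O{\left(m \right)} = 3$
$t{\left(r,K \right)} = 6$ ($t{\left(r,K \right)} = 4 + 2 = 6$)
$a{\left(f,G \right)} = \frac{1}{12}$ ($a{\left(f,G \right)} = \frac{1}{6 + 6} = \frac{1}{12}$)
$k{\left(Q \right)} = \frac{3 Q}{5}$ ($k{\left(Q \right)} = \frac{3 \left(Q + 0\right)}{5} = \frac{3 Q}{5}$)
$Y = \frac{1}{400}$ ($Y = \left(\frac{3}{5} \cdot \frac{1}{12}\right)^{2} = \left(\frac{1}{20}\right)^{2} = \frac{1}{400} \approx 0.0025$)
$- 83 \left(T{\left(10,0 \right)} + Y\right) = - 83 \left(-1 + \frac{1}{400}\right) = \left(-83\right) \left(- \frac{399}{400}\right) = \frac{33117}{400}$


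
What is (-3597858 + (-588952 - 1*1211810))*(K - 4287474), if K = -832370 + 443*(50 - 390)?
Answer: 28453232359680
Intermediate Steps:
K = -982990 (K = -832370 + 443*(-340) = -832370 - 150620 = -982990)
(-3597858 + (-588952 - 1*1211810))*(K - 4287474) = (-3597858 + (-588952 - 1*1211810))*(-982990 - 4287474) = (-3597858 + (-588952 - 1211810))*(-5270464) = (-3597858 - 1800762)*(-5270464) = -5398620*(-5270464) = 28453232359680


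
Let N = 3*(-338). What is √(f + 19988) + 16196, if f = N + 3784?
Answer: 16196 + √22758 ≈ 16347.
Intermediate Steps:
N = -1014
f = 2770 (f = -1014 + 3784 = 2770)
√(f + 19988) + 16196 = √(2770 + 19988) + 16196 = √22758 + 16196 = 16196 + √22758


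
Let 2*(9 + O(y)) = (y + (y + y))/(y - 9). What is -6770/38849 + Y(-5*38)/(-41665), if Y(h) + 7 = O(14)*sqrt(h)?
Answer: -281800107/1618643585 + 24*I*sqrt(190)/208325 ≈ -0.1741 + 0.001588*I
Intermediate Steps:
O(y) = -9 + 3*y/(2*(-9 + y)) (O(y) = -9 + ((y + (y + y))/(y - 9))/2 = -9 + ((y + 2*y)/(-9 + y))/2 = -9 + ((3*y)/(-9 + y))/2 = -9 + (3*y/(-9 + y))/2 = -9 + 3*y/(2*(-9 + y)))
Y(h) = -7 - 24*sqrt(h)/5 (Y(h) = -7 + (3*(54 - 5*14)/(2*(-9 + 14)))*sqrt(h) = -7 + ((3/2)*(54 - 70)/5)*sqrt(h) = -7 + ((3/2)*(1/5)*(-16))*sqrt(h) = -7 - 24*sqrt(h)/5)
-6770/38849 + Y(-5*38)/(-41665) = -6770/38849 + (-7 - 24*I*sqrt(190)/5)/(-41665) = -6770*1/38849 + (-7 - 24*I*sqrt(190)/5)*(-1/41665) = -6770/38849 + (-7 - 24*I*sqrt(190)/5)*(-1/41665) = -6770/38849 + (7/41665 + 24*I*sqrt(190)/208325) = -281800107/1618643585 + 24*I*sqrt(190)/208325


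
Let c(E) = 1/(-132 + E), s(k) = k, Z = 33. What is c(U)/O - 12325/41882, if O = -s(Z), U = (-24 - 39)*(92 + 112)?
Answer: -2640437759/8972632152 ≈ -0.29428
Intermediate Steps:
U = -12852 (U = -63*204 = -12852)
O = -33 (O = -1*33 = -33)
c(U)/O - 12325/41882 = 1/(-132 - 12852*(-33)) - 12325/41882 = -1/33/(-12984) - 12325*1/41882 = -1/12984*(-1/33) - 12325/41882 = 1/428472 - 12325/41882 = -2640437759/8972632152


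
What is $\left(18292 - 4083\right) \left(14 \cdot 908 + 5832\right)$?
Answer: $263491696$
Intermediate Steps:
$\left(18292 - 4083\right) \left(14 \cdot 908 + 5832\right) = \left(18292 + \left(-18764 + 14681\right)\right) \left(12712 + 5832\right) = \left(18292 - 4083\right) 18544 = 14209 \cdot 18544 = 263491696$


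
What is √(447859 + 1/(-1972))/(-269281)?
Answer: -3*√48378525319/265511066 ≈ -0.0024852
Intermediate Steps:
√(447859 + 1/(-1972))/(-269281) = √(447859 - 1/1972)*(-1/269281) = √(883177947/1972)*(-1/269281) = (3*√48378525319/986)*(-1/269281) = -3*√48378525319/265511066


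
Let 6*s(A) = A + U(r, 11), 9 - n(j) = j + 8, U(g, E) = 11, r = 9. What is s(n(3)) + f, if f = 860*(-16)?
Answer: -27517/2 ≈ -13759.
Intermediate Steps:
f = -13760
n(j) = 1 - j (n(j) = 9 - (j + 8) = 9 - (8 + j) = 9 + (-8 - j) = 1 - j)
s(A) = 11/6 + A/6 (s(A) = (A + 11)/6 = (11 + A)/6 = 11/6 + A/6)
s(n(3)) + f = (11/6 + (1 - 1*3)/6) - 13760 = (11/6 + (1 - 3)/6) - 13760 = (11/6 + (⅙)*(-2)) - 13760 = (11/6 - ⅓) - 13760 = 3/2 - 13760 = -27517/2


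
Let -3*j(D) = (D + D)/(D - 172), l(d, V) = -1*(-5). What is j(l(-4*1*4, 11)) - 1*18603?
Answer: -9320093/501 ≈ -18603.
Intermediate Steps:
l(d, V) = 5
j(D) = -2*D/(3*(-172 + D)) (j(D) = -(D + D)/(3*(D - 172)) = -2*D/(3*(-172 + D)))
j(l(-4*1*4, 11)) - 1*18603 = -2*5/(-516 + 3*5) - 1*18603 = -2*5/(-516 + 15) - 18603 = -2*5/(-501) - 18603 = -2*5*(-1/501) - 18603 = 10/501 - 18603 = -9320093/501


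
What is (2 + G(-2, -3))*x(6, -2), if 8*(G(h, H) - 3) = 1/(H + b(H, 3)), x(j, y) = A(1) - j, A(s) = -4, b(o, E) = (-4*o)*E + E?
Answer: -7205/144 ≈ -50.035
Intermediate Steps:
b(o, E) = E - 4*E*o (b(o, E) = -4*E*o + E = E - 4*E*o)
x(j, y) = -4 - j
G(h, H) = 3 + 1/(8*(3 - 11*H)) (G(h, H) = 3 + 1/(8*(H + 3*(1 - 4*H))) = 3 + 1/(8*(H + (3 - 12*H))) = 3 + 1/(8*(3 - 11*H)))
(2 + G(-2, -3))*x(6, -2) = (2 + (73 - 264*(-3))/(8*(3 - 11*(-3))))*(-4 - 1*6) = (2 + (73 + 792)/(8*(3 + 33)))*(-4 - 6) = (2 + (⅛)*865/36)*(-10) = (2 + (⅛)*(1/36)*865)*(-10) = (2 + 865/288)*(-10) = (1441/288)*(-10) = -7205/144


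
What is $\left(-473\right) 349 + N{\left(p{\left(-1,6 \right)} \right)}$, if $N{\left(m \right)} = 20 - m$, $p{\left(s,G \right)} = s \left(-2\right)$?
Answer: $-165059$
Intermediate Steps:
$p{\left(s,G \right)} = - 2 s$
$\left(-473\right) 349 + N{\left(p{\left(-1,6 \right)} \right)} = \left(-473\right) 349 + \left(20 - \left(-2\right) \left(-1\right)\right) = -165077 + \left(20 - 2\right) = -165077 + 18 = -165059$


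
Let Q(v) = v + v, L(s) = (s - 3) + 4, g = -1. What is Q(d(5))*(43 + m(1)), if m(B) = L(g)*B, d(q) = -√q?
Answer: -86*√5 ≈ -192.30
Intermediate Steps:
L(s) = 1 + s (L(s) = (-3 + s) + 4 = 1 + s)
Q(v) = 2*v
m(B) = 0 (m(B) = (1 - 1)*B = 0*B = 0)
Q(d(5))*(43 + m(1)) = (2*(-√5))*(43 + 0) = -2*√5*43 = -86*√5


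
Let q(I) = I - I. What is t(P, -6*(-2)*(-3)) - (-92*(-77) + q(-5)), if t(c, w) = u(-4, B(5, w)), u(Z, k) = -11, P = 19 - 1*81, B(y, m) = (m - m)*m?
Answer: -7095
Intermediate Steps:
B(y, m) = 0 (B(y, m) = 0*m = 0)
P = -62 (P = 19 - 81 = -62)
t(c, w) = -11
q(I) = 0
t(P, -6*(-2)*(-3)) - (-92*(-77) + q(-5)) = -11 - (-92*(-77) + 0) = -11 - (7084 + 0) = -11 - 1*7084 = -11 - 7084 = -7095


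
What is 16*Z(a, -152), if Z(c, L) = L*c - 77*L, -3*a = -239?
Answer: -19456/3 ≈ -6485.3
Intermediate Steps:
a = 239/3 (a = -1/3*(-239) = 239/3 ≈ 79.667)
Z(c, L) = -77*L + L*c
16*Z(a, -152) = 16*(-152*(-77 + 239/3)) = 16*(-152*8/3) = 16*(-1216/3) = -19456/3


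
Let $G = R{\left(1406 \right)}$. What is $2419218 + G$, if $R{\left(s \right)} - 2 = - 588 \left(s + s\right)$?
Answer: $765764$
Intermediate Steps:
$R{\left(s \right)} = 2 - 1176 s$ ($R{\left(s \right)} = 2 - 588 \left(s + s\right) = 2 - 588 \cdot 2 s = 2 - 1176 s$)
$G = -1653454$ ($G = 2 - 1653456 = -1653454$)
$2419218 + G = 2419218 - 1653454 = 765764$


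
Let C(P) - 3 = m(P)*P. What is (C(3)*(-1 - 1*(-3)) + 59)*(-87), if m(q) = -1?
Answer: -5133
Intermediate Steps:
C(P) = 3 - P
(C(3)*(-1 - 1*(-3)) + 59)*(-87) = ((3 - 1*3)*(-1 - 1*(-3)) + 59)*(-87) = ((3 - 3)*(-1 + 3) + 59)*(-87) = (0*2 + 59)*(-87) = (0 + 59)*(-87) = 59*(-87) = -5133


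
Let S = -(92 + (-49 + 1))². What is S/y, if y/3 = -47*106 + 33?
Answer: 1936/14847 ≈ 0.13040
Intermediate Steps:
S = -1936 (S = -(92 - 48)² = -1*44² = -1*1936 = -1936)
y = -14847 (y = 3*(-47*106 + 33) = 3*(-4982 + 33) = 3*(-4949) = -14847)
S/y = -1936/(-14847) = -1936*(-1/14847) = 1936/14847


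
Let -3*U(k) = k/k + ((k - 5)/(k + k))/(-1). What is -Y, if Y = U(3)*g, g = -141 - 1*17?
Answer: -632/9 ≈ -70.222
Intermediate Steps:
g = -158 (g = -141 - 17 = -158)
U(k) = -⅓ + (-5 + k)/(6*k) (U(k) = -(k/k + ((k - 5)/(k + k))/(-1))/3 = -(1 + ((-5 + k)/((2*k)))*(-1))/3 = -(1 + ((-5 + k)*(1/(2*k)))*(-1))/3 = -(1 + ((-5 + k)/(2*k))*(-1))/3 = -(1 - (-5 + k)/(2*k))/3 = -⅓ + (-5 + k)/(6*k))
Y = 632/9 (Y = ((⅙)*(-5 - 1*3)/3)*(-158) = ((⅙)*(⅓)*(-5 - 3))*(-158) = ((⅙)*(⅓)*(-8))*(-158) = -4/9*(-158) = 632/9 ≈ 70.222)
-Y = -1*632/9 = -632/9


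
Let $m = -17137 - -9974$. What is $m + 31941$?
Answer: $24778$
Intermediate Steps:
$m = -7163$ ($m = -17137 + 9974 = -7163$)
$m + 31941 = -7163 + 31941 = 24778$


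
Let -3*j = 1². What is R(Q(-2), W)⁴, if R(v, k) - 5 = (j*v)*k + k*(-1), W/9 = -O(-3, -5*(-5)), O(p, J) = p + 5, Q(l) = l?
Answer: 14641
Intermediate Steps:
j = -⅓ (j = -⅓*1² = -⅓*1 = -⅓ ≈ -0.33333)
O(p, J) = 5 + p
W = -18 (W = 9*(-(5 - 3)) = 9*(-1*2) = 9*(-2) = -18)
R(v, k) = 5 - k - k*v/3 (R(v, k) = 5 + ((-v/3)*k + k*(-1)) = 5 + (-k*v/3 - k) = 5 + (-k - k*v/3) = 5 - k - k*v/3)
R(Q(-2), W)⁴ = (5 - 1*(-18) - ⅓*(-18)*(-2))⁴ = (5 + 18 - 12)⁴ = 11⁴ = 14641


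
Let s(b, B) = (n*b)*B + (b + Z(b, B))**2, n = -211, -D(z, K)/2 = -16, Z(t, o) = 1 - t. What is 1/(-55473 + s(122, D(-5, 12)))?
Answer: -1/879216 ≈ -1.1374e-6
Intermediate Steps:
D(z, K) = 32 (D(z, K) = -2*(-16) = 32)
s(b, B) = 1 - 211*B*b (s(b, B) = (-211*b)*B + (b + (1 - b))**2 = -211*B*b + 1**2 = -211*B*b + 1 = 1 - 211*B*b)
1/(-55473 + s(122, D(-5, 12))) = 1/(-55473 + (1 - 211*32*122)) = 1/(-55473 + (1 - 823744)) = 1/(-55473 - 823743) = 1/(-879216) = -1/879216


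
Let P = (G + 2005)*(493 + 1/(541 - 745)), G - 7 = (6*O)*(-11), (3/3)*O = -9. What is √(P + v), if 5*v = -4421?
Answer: √333932252730/510 ≈ 1133.1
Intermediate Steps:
O = -9
v = -4421/5 (v = (⅕)*(-4421) = -4421/5 ≈ -884.20)
G = 601 (G = 7 + (6*(-9))*(-11) = 7 - 54*(-11) = 7 + 594 = 601)
P = 131044013/102 (P = (601 + 2005)*(493 + 1/(541 - 745)) = 2606*(493 + 1/(-204)) = 2606*(493 - 1/204) = 2606*(100571/204) = 131044013/102 ≈ 1.2847e+6)
√(P + v) = √(131044013/102 - 4421/5) = √(654769123/510) = √333932252730/510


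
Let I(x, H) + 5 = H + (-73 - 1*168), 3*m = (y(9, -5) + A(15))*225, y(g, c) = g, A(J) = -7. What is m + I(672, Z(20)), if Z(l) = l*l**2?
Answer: 7904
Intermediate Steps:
Z(l) = l**3
m = 150 (m = ((9 - 7)*225)/3 = (2*225)/3 = (1/3)*450 = 150)
I(x, H) = -246 + H (I(x, H) = -5 + (H + (-73 - 1*168)) = -5 + (H + (-73 - 168)) = -5 + (H - 241) = -5 + (-241 + H) = -246 + H)
m + I(672, Z(20)) = 150 + (-246 + 20**3) = 150 + (-246 + 8000) = 150 + 7754 = 7904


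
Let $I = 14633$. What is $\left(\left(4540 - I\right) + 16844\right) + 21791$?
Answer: $28542$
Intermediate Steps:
$\left(\left(4540 - I\right) + 16844\right) + 21791 = \left(\left(4540 - 14633\right) + 16844\right) + 21791 = \left(-10093 + 16844\right) + 21791 = 6751 + 21791 = 28542$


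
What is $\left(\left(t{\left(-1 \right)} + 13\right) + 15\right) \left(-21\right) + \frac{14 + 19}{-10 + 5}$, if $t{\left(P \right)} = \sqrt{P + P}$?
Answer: $- \frac{2973}{5} - 21 i \sqrt{2} \approx -594.6 - 29.698 i$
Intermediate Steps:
$t{\left(P \right)} = \sqrt{2} \sqrt{P}$ ($t{\left(P \right)} = \sqrt{2 P} = \sqrt{2} \sqrt{P}$)
$\left(\left(t{\left(-1 \right)} + 13\right) + 15\right) \left(-21\right) + \frac{14 + 19}{-10 + 5} = \left(\left(\sqrt{2} \sqrt{-1} + 13\right) + 15\right) \left(-21\right) + \frac{14 + 19}{-10 + 5} = \left(\left(\sqrt{2} i + 13\right) + 15\right) \left(-21\right) + \frac{33}{-5} = \left(\left(i \sqrt{2} + 13\right) + 15\right) \left(-21\right) + 33 \left(- \frac{1}{5}\right) = \left(\left(13 + i \sqrt{2}\right) + 15\right) \left(-21\right) - \frac{33}{5} = \left(28 + i \sqrt{2}\right) \left(-21\right) - \frac{33}{5} = \left(-588 - 21 i \sqrt{2}\right) - \frac{33}{5} = - \frac{2973}{5} - 21 i \sqrt{2}$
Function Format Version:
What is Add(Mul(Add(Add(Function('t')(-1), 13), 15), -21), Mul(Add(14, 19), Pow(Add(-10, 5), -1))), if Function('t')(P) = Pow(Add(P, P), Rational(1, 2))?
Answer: Add(Rational(-2973, 5), Mul(-21, I, Pow(2, Rational(1, 2)))) ≈ Add(-594.60, Mul(-29.698, I))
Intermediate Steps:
Function('t')(P) = Mul(Pow(2, Rational(1, 2)), Pow(P, Rational(1, 2))) (Function('t')(P) = Pow(Mul(2, P), Rational(1, 2)) = Mul(Pow(2, Rational(1, 2)), Pow(P, Rational(1, 2))))
Add(Mul(Add(Add(Function('t')(-1), 13), 15), -21), Mul(Add(14, 19), Pow(Add(-10, 5), -1))) = Add(Mul(Add(Add(Mul(Pow(2, Rational(1, 2)), Pow(-1, Rational(1, 2))), 13), 15), -21), Mul(Add(14, 19), Pow(Add(-10, 5), -1))) = Add(Mul(Add(Add(Mul(Pow(2, Rational(1, 2)), I), 13), 15), -21), Mul(33, Pow(-5, -1))) = Add(Mul(Add(Add(Mul(I, Pow(2, Rational(1, 2))), 13), 15), -21), Mul(33, Rational(-1, 5))) = Add(Mul(Add(Add(13, Mul(I, Pow(2, Rational(1, 2)))), 15), -21), Rational(-33, 5)) = Add(Mul(Add(28, Mul(I, Pow(2, Rational(1, 2)))), -21), Rational(-33, 5)) = Add(Add(-588, Mul(-21, I, Pow(2, Rational(1, 2)))), Rational(-33, 5)) = Add(Rational(-2973, 5), Mul(-21, I, Pow(2, Rational(1, 2))))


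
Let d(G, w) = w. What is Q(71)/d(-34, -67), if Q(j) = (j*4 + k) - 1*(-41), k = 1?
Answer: -326/67 ≈ -4.8657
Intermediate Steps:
Q(j) = 42 + 4*j (Q(j) = (j*4 + 1) - 1*(-41) = (4*j + 1) + 41 = (1 + 4*j) + 41 = 42 + 4*j)
Q(71)/d(-34, -67) = (42 + 4*71)/(-67) = (42 + 284)*(-1/67) = 326*(-1/67) = -326/67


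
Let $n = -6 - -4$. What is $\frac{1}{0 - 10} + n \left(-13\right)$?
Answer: $\frac{259}{10} \approx 25.9$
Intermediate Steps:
$n = -2$ ($n = -6 + 4 = -2$)
$\frac{1}{0 - 10} + n \left(-13\right) = \frac{1}{0 - 10} - -26 = \frac{1}{-10} + 26 = - \frac{1}{10} + 26 = \frac{259}{10}$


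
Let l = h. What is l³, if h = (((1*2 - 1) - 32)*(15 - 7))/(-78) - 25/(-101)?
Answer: 2459828290499/61116425019 ≈ 40.248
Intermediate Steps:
h = 13499/3939 (h = (((2 - 1) - 32)*8)*(-1/78) - 25*(-1/101) = ((1 - 32)*8)*(-1/78) + 25/101 = -31*8*(-1/78) + 25/101 = -248*(-1/78) + 25/101 = 124/39 + 25/101 = 13499/3939 ≈ 3.4270)
l = 13499/3939 ≈ 3.4270
l³ = (13499/3939)³ = 2459828290499/61116425019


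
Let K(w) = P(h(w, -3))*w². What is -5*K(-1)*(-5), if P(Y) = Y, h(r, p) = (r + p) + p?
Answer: -175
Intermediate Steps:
h(r, p) = r + 2*p (h(r, p) = (p + r) + p = r + 2*p)
K(w) = w²*(-6 + w) (K(w) = (w + 2*(-3))*w² = (w - 6)*w² = (-6 + w)*w² = w²*(-6 + w))
-5*K(-1)*(-5) = -5*(-1)²*(-6 - 1)*(-5) = -5*(-7)*(-5) = 35*(-5) = -175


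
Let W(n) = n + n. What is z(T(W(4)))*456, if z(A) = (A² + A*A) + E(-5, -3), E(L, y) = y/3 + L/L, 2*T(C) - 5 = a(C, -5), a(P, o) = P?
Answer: 38532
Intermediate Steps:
W(n) = 2*n
T(C) = 5/2 + C/2
E(L, y) = 1 + y/3 (E(L, y) = y*(⅓) + 1 = y/3 + 1 = 1 + y/3)
z(A) = 2*A² (z(A) = (A² + A*A) + (1 + (⅓)*(-3)) = (A² + A²) + (1 - 1) = 2*A² + 0 = 2*A²)
z(T(W(4)))*456 = (2*(5/2 + (2*4)/2)²)*456 = (2*(5/2 + (½)*8)²)*456 = (2*(5/2 + 4)²)*456 = (2*(13/2)²)*456 = (2*(169/4))*456 = (169/2)*456 = 38532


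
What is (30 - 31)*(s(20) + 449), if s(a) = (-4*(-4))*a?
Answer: -769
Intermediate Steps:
s(a) = 16*a
(30 - 31)*(s(20) + 449) = (30 - 31)*(16*20 + 449) = -(320 + 449) = -1*769 = -769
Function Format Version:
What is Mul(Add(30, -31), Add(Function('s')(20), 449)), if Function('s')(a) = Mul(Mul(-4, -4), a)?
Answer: -769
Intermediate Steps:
Function('s')(a) = Mul(16, a)
Mul(Add(30, -31), Add(Function('s')(20), 449)) = Mul(Add(30, -31), Add(Mul(16, 20), 449)) = Mul(-1, Add(320, 449)) = Mul(-1, 769) = -769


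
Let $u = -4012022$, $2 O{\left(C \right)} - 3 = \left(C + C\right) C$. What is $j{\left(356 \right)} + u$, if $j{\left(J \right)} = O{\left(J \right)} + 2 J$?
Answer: $- \frac{7769145}{2} \approx -3.8846 \cdot 10^{6}$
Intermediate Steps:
$O{\left(C \right)} = \frac{3}{2} + C^{2}$ ($O{\left(C \right)} = \frac{3}{2} + \frac{\left(C + C\right) C}{2} = \frac{3}{2} + \frac{2 C C}{2} = \frac{3}{2} + \frac{2 C^{2}}{2} = \frac{3}{2} + C^{2}$)
$j{\left(J \right)} = \frac{3}{2} + J^{2} + 2 J$ ($j{\left(J \right)} = \left(\frac{3}{2} + J^{2}\right) + 2 J = \frac{3}{2} + J^{2} + 2 J$)
$j{\left(356 \right)} + u = \left(\frac{3}{2} + 356^{2} + 2 \cdot 356\right) - 4012022 = \left(\frac{3}{2} + 126736 + 712\right) - 4012022 = \frac{254899}{2} - 4012022 = - \frac{7769145}{2}$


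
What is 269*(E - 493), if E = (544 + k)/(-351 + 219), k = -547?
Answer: -5834879/44 ≈ -1.3261e+5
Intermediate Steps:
E = 1/44 (E = (544 - 547)/(-351 + 219) = -3/(-132) = -3*(-1/132) = 1/44 ≈ 0.022727)
269*(E - 493) = 269*(1/44 - 493) = 269*(-21691/44) = -5834879/44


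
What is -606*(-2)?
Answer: 1212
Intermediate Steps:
-606*(-2) = -1*(-1212) = 1212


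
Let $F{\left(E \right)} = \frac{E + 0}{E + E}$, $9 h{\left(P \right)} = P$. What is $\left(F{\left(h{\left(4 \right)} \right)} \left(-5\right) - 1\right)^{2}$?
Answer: $\frac{49}{4} \approx 12.25$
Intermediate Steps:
$h{\left(P \right)} = \frac{P}{9}$
$F{\left(E \right)} = \frac{1}{2}$ ($F{\left(E \right)} = \frac{E}{2 E} = E \frac{1}{2 E} = \frac{1}{2}$)
$\left(F{\left(h{\left(4 \right)} \right)} \left(-5\right) - 1\right)^{2} = \left(\frac{1}{2} \left(-5\right) - 1\right)^{2} = \left(- \frac{5}{2} - 1\right)^{2} = \left(- \frac{7}{2}\right)^{2} = \frac{49}{4}$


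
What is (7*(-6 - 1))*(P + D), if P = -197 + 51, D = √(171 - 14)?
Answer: 7154 - 49*√157 ≈ 6540.0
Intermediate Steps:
D = √157 ≈ 12.530
P = -146
(7*(-6 - 1))*(P + D) = (7*(-6 - 1))*(-146 + √157) = (7*(-7))*(-146 + √157) = -49*(-146 + √157) = 7154 - 49*√157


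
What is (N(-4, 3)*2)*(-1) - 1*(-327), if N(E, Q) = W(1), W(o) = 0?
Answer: 327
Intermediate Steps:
N(E, Q) = 0
(N(-4, 3)*2)*(-1) - 1*(-327) = (0*2)*(-1) - 1*(-327) = 0*(-1) + 327 = 0 + 327 = 327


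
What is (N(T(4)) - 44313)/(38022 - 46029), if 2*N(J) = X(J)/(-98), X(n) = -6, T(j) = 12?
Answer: 1447557/261562 ≈ 5.5343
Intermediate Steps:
N(J) = 3/98 (N(J) = (-6/(-98))/2 = (-6*(-1/98))/2 = (1/2)*(3/49) = 3/98)
(N(T(4)) - 44313)/(38022 - 46029) = (3/98 - 44313)/(38022 - 46029) = -4342671/98/(-8007) = -4342671/98*(-1/8007) = 1447557/261562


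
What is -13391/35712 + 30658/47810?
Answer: 227317393/853695360 ≈ 0.26627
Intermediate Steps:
-13391/35712 + 30658/47810 = -13391*1/35712 + 30658*(1/47810) = -13391/35712 + 15329/23905 = 227317393/853695360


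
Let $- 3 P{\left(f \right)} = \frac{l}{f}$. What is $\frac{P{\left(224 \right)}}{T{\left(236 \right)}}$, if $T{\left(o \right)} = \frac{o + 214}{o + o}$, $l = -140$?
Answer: $\frac{59}{270} \approx 0.21852$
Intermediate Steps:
$T{\left(o \right)} = \frac{214 + o}{2 o}$
$P{\left(f \right)} = \frac{140}{3 f}$ ($P{\left(f \right)} = - \frac{\left(-140\right) \frac{1}{f}}{3} = \frac{140}{3 f}$)
$\frac{P{\left(224 \right)}}{T{\left(236 \right)}} = \frac{\frac{140}{3} \cdot \frac{1}{224}}{\frac{1}{2} \cdot \frac{1}{236} \left(214 + 236\right)} = \frac{\frac{140}{3} \cdot \frac{1}{224}}{\frac{1}{2} \cdot \frac{1}{236} \cdot 450} = \frac{5}{24 \cdot \frac{225}{236}} = \frac{5}{24} \cdot \frac{236}{225} = \frac{59}{270}$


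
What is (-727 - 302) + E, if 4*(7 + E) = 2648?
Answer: -374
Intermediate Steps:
E = 655 (E = -7 + (¼)*2648 = -7 + 662 = 655)
(-727 - 302) + E = (-727 - 302) + 655 = -1029 + 655 = -374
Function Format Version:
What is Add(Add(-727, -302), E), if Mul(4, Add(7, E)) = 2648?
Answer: -374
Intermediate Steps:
E = 655 (E = Add(-7, Mul(Rational(1, 4), 2648)) = Add(-7, 662) = 655)
Add(Add(-727, -302), E) = Add(Add(-727, -302), 655) = Add(-1029, 655) = -374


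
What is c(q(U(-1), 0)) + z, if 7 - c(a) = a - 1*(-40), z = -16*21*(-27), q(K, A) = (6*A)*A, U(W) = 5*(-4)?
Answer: 9039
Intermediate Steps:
U(W) = -20
q(K, A) = 6*A**2
z = 9072 (z = -336*(-27) = 9072)
c(a) = -33 - a (c(a) = 7 - (a - 1*(-40)) = 7 - (a + 40) = 7 - (40 + a) = 7 + (-40 - a) = -33 - a)
c(q(U(-1), 0)) + z = (-33 - 6*0**2) + 9072 = (-33 - 6*0) + 9072 = (-33 - 1*0) + 9072 = (-33 + 0) + 9072 = -33 + 9072 = 9039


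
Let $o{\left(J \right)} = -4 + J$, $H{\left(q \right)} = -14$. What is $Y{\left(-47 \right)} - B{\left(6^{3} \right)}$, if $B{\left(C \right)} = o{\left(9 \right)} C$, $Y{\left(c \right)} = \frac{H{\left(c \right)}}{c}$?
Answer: $- \frac{50746}{47} \approx -1079.7$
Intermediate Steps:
$Y{\left(c \right)} = - \frac{14}{c}$
$B{\left(C \right)} = 5 C$ ($B{\left(C \right)} = \left(-4 + 9\right) C = 5 C$)
$Y{\left(-47 \right)} - B{\left(6^{3} \right)} = - \frac{14}{-47} - 5 \cdot 6^{3} = \left(-14\right) \left(- \frac{1}{47}\right) - 5 \cdot 216 = \frac{14}{47} - 1080 = - \frac{50746}{47}$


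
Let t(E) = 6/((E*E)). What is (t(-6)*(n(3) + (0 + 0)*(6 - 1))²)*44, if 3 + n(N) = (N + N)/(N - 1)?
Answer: 0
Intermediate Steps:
n(N) = -3 + 2*N/(-1 + N) (n(N) = -3 + (N + N)/(N - 1) = -3 + (2*N)/(-1 + N) = -3 + 2*N/(-1 + N))
t(E) = 6/E² (t(E) = 6/(E²) = 6/E²)
(t(-6)*(n(3) + (0 + 0)*(6 - 1))²)*44 = ((6/(-6)²)*((3 - 1*3)/(-1 + 3) + (0 + 0)*(6 - 1))²)*44 = ((6*(1/36))*((3 - 3)/2 + 0*5)²)*44 = (((½)*0 + 0)²/6)*44 = ((0 + 0)²/6)*44 = ((⅙)*0²)*44 = ((⅙)*0)*44 = 0*44 = 0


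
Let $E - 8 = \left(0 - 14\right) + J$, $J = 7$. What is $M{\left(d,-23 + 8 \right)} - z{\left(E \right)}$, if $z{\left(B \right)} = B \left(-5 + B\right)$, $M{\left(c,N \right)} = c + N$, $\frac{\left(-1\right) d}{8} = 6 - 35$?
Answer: $221$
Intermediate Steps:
$d = 232$ ($d = - 8 \left(6 - 35\right) = \left(-8\right) \left(-29\right) = 232$)
$M{\left(c,N \right)} = N + c$
$E = 1$ ($E = 8 + \left(\left(0 - 14\right) + 7\right) = 8 + \left(-14 + 7\right) = 8 - 7 = 1$)
$M{\left(d,-23 + 8 \right)} - z{\left(E \right)} = \left(\left(-23 + 8\right) + 232\right) - 1 \left(-5 + 1\right) = \left(-15 + 232\right) - 1 \left(-4\right) = 217 - -4 = 217 + 4 = 221$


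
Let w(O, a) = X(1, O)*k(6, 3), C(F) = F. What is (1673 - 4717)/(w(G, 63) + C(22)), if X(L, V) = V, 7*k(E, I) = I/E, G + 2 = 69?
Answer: -42616/375 ≈ -113.64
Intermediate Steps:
G = 67 (G = -2 + 69 = 67)
k(E, I) = I/(7*E) (k(E, I) = (I/E)/7 = I/(7*E))
w(O, a) = O/14 (w(O, a) = O*((⅐)*3/6) = O*((⅐)*3*(⅙)) = O*(1/14) = O/14)
(1673 - 4717)/(w(G, 63) + C(22)) = (1673 - 4717)/((1/14)*67 + 22) = -3044/(67/14 + 22) = -3044/375/14 = -3044*14/375 = -42616/375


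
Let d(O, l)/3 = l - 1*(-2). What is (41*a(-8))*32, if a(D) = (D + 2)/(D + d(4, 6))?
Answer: -492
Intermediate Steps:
d(O, l) = 6 + 3*l (d(O, l) = 3*(l - 1*(-2)) = 3*(l + 2) = 3*(2 + l) = 6 + 3*l)
a(D) = (2 + D)/(24 + D) (a(D) = (D + 2)/(D + (6 + 3*6)) = (2 + D)/(D + (6 + 18)) = (2 + D)/(D + 24) = (2 + D)/(24 + D))
(41*a(-8))*32 = (41*((2 - 8)/(24 - 8)))*32 = (41*(-6/16))*32 = (41*((1/16)*(-6)))*32 = (41*(-3/8))*32 = -123/8*32 = -492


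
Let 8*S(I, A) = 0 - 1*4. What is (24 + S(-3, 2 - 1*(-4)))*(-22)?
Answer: -517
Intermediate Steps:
S(I, A) = -1/2 (S(I, A) = (0 - 1*4)/8 = (0 - 4)/8 = (1/8)*(-4) = -1/2)
(24 + S(-3, 2 - 1*(-4)))*(-22) = (24 - 1/2)*(-22) = (47/2)*(-22) = -517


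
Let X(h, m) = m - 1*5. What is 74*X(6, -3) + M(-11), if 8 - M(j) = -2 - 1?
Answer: -581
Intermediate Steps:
M(j) = 11 (M(j) = 8 - (-2 - 1) = 8 - 1*(-3) = 8 + 3 = 11)
X(h, m) = -5 + m (X(h, m) = m - 5 = -5 + m)
74*X(6, -3) + M(-11) = 74*(-5 - 3) + 11 = 74*(-8) + 11 = -592 + 11 = -581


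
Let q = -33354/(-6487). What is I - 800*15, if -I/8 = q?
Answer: -78110832/6487 ≈ -12041.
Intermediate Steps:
q = 33354/6487 (q = -33354*(-1/6487) = 33354/6487 ≈ 5.1417)
I = -266832/6487 (I = -8*33354/6487 = -266832/6487 ≈ -41.133)
I - 800*15 = -266832/6487 - 800*15 = -266832/6487 - 12000 = -78110832/6487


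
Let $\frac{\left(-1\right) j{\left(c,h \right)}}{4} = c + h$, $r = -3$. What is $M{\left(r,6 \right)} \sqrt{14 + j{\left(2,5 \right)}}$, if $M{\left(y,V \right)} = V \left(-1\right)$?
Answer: $- 6 i \sqrt{14} \approx - 22.45 i$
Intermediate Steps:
$j{\left(c,h \right)} = - 4 c - 4 h$ ($j{\left(c,h \right)} = - 4 \left(c + h\right) = - 4 c - 4 h$)
$M{\left(y,V \right)} = - V$
$M{\left(r,6 \right)} \sqrt{14 + j{\left(2,5 \right)}} = \left(-1\right) 6 \sqrt{14 - 28} = - 6 \sqrt{14 - 28} = - 6 \sqrt{-14} = - 6 i \sqrt{14}$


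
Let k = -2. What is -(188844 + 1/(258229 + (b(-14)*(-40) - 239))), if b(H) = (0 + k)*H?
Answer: -48508358281/256870 ≈ -1.8884e+5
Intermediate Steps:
b(H) = -2*H (b(H) = (0 - 2)*H = -2*H)
-(188844 + 1/(258229 + (b(-14)*(-40) - 239))) = -(188844 + 1/(258229 + (-2*(-14)*(-40) - 239))) = -(188844 + 1/(258229 + (28*(-40) - 239))) = -(188844 + 1/(258229 + (-1120 - 239))) = -(188844 + 1/(258229 - 1359)) = -(188844 + 1/256870) = -1*48508358281/256870 = -48508358281/256870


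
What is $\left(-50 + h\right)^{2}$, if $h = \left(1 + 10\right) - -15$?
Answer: $576$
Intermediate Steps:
$h = 26$ ($h = 11 + 15 = 26$)
$\left(-50 + h\right)^{2} = \left(-50 + 26\right)^{2} = \left(-24\right)^{2} = 576$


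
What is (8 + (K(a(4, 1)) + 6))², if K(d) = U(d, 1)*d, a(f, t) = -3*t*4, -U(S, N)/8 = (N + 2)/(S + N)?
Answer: 17956/121 ≈ 148.40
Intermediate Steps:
U(S, N) = -8*(2 + N)/(N + S) (U(S, N) = -8*(N + 2)/(S + N) = -8*(2 + N)/(N + S))
a(f, t) = -12*t
K(d) = -24*d/(1 + d) (K(d) = (8*(-2 - 1*1)/(1 + d))*d = (8*(-2 - 1)/(1 + d))*d = (8*(-3)/(1 + d))*d = (-24/(1 + d))*d = -24*d/(1 + d))
(8 + (K(a(4, 1)) + 6))² = (8 + (-24*(-12*1)/(1 - 12*1) + 6))² = (8 + (-24*(-12)/(1 - 12) + 6))² = (8 + (-24*(-12)/(-11) + 6))² = (8 + (-24*(-12)*(-1/11) + 6))² = (8 + (-288/11 + 6))² = (8 - 222/11)² = (-134/11)² = 17956/121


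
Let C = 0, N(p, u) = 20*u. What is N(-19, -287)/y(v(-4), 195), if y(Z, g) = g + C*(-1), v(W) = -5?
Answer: -1148/39 ≈ -29.436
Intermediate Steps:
y(Z, g) = g (y(Z, g) = g + 0*(-1) = g + 0 = g)
N(-19, -287)/y(v(-4), 195) = (20*(-287))/195 = -5740*1/195 = -1148/39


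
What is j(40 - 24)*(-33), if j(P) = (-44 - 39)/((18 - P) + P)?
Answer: 913/6 ≈ 152.17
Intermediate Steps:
j(P) = -83/18
j(40 - 24)*(-33) = -83/18*(-33) = 913/6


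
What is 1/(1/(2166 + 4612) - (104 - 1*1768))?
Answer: 6778/11278593 ≈ 0.00060096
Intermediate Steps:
1/(1/(2166 + 4612) - (104 - 1*1768)) = 1/(1/6778 - (104 - 1768)) = 1/(1/6778 - 1*(-1664)) = 1/(1/6778 + 1664) = 1/(11278593/6778) = 6778/11278593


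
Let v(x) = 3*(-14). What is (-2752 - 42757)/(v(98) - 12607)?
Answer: 45509/12649 ≈ 3.5978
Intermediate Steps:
v(x) = -42
(-2752 - 42757)/(v(98) - 12607) = (-2752 - 42757)/(-42 - 12607) = -45509/(-12649) = -45509*(-1/12649) = 45509/12649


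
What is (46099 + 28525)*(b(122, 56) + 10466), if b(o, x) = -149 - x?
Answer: 765716864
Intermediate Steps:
(46099 + 28525)*(b(122, 56) + 10466) = (46099 + 28525)*((-149 - 1*56) + 10466) = 74624*((-149 - 56) + 10466) = 74624*(-205 + 10466) = 74624*10261 = 765716864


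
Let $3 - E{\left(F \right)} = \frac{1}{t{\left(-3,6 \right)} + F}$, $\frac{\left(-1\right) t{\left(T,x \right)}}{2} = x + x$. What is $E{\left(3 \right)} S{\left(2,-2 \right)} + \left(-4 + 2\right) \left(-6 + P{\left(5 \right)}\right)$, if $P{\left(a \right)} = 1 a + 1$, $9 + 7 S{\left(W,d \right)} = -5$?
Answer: $- \frac{128}{21} \approx -6.0952$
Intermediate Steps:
$t{\left(T,x \right)} = - 4 x$ ($t{\left(T,x \right)} = - 2 \left(x + x\right) = - 2 \cdot 2 x = - 4 x$)
$S{\left(W,d \right)} = -2$ ($S{\left(W,d \right)} = - \frac{9}{7} + \frac{1}{7} \left(-5\right) = - \frac{9}{7} - \frac{5}{7} = -2$)
$P{\left(a \right)} = 1 + a$ ($P{\left(a \right)} = a + 1 = 1 + a$)
$E{\left(F \right)} = 3 - \frac{1}{-24 + F}$ ($E{\left(F \right)} = 3 - \frac{1}{\left(-4\right) 6 + F} = 3 - \frac{1}{-24 + F}$)
$E{\left(3 \right)} S{\left(2,-2 \right)} + \left(-4 + 2\right) \left(-6 + P{\left(5 \right)}\right) = \frac{-73 + 3 \cdot 3}{-24 + 3} \left(-2\right) + \left(-4 + 2\right) \left(-6 + \left(1 + 5\right)\right) = \frac{-73 + 9}{-21} \left(-2\right) - 2 \left(-6 + 6\right) = \left(- \frac{1}{21}\right) \left(-64\right) \left(-2\right) - 0 = \frac{64}{21} \left(-2\right) + 0 = - \frac{128}{21} + 0 = - \frac{128}{21}$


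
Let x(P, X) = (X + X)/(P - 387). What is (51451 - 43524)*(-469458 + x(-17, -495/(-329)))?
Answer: -247316377533093/66458 ≈ -3.7214e+9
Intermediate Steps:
x(P, X) = 2*X/(-387 + P) (x(P, X) = (2*X)/(-387 + P) = 2*X/(-387 + P))
(51451 - 43524)*(-469458 + x(-17, -495/(-329))) = (51451 - 43524)*(-469458 + 2*(-495/(-329))/(-387 - 17)) = 7927*(-469458 + 2*(-495*(-1/329))/(-404)) = 7927*(-469458 + 2*(495/329)*(-1/404)) = 7927*(-469458 - 495/66458) = 7927*(-31199240259/66458) = -247316377533093/66458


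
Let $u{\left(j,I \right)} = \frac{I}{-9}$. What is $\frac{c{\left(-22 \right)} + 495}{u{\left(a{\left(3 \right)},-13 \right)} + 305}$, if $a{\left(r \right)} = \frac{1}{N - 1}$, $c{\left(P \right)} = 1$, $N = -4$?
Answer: $\frac{2232}{1379} \approx 1.6186$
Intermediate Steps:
$a{\left(r \right)} = - \frac{1}{5}$ ($a{\left(r \right)} = \frac{1}{-4 - 1} = \frac{1}{-5} = - \frac{1}{5}$)
$u{\left(j,I \right)} = - \frac{I}{9}$ ($u{\left(j,I \right)} = I \left(- \frac{1}{9}\right) = - \frac{I}{9}$)
$\frac{c{\left(-22 \right)} + 495}{u{\left(a{\left(3 \right)},-13 \right)} + 305} = \frac{1 + 495}{\left(- \frac{1}{9}\right) \left(-13\right) + 305} = \frac{496}{\frac{13}{9} + 305} = \frac{496}{\frac{2758}{9}} = 496 \cdot \frac{9}{2758} = \frac{2232}{1379}$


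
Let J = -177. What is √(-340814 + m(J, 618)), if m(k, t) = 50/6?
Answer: I*√3067251/3 ≈ 583.79*I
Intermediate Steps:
m(k, t) = 25/3 (m(k, t) = 50*(⅙) = 25/3)
√(-340814 + m(J, 618)) = √(-340814 + 25/3) = √(-1022417/3) = I*√3067251/3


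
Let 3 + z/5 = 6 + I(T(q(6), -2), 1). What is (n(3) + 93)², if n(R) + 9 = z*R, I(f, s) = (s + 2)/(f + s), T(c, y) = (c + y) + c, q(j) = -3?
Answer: 736164/49 ≈ 15024.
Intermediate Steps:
T(c, y) = y + 2*c
I(f, s) = (2 + s)/(f + s)
z = 90/7 (z = -15 + 5*(6 + (2 + 1)/((-2 + 2*(-3)) + 1)) = -15 + 5*(6 + 3/((-2 - 6) + 1)) = -15 + 5*(6 + 3/(-8 + 1)) = -15 + 5*(6 + 3/(-7)) = -15 + 5*(6 - ⅐*3) = -15 + 5*(6 - 3/7) = -15 + 5*(39/7) = -15 + 195/7 = 90/7 ≈ 12.857)
n(R) = -9 + 90*R/7
(n(3) + 93)² = ((-9 + (90/7)*3) + 93)² = ((-9 + 270/7) + 93)² = (207/7 + 93)² = (858/7)² = 736164/49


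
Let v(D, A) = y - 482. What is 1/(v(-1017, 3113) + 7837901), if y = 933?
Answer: 1/7838352 ≈ 1.2758e-7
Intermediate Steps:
v(D, A) = 451 (v(D, A) = 933 - 482 = 451)
1/(v(-1017, 3113) + 7837901) = 1/(451 + 7837901) = 1/7838352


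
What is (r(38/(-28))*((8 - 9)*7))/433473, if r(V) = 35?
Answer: -245/433473 ≈ -0.00056520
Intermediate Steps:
(r(38/(-28))*((8 - 9)*7))/433473 = (35*((8 - 9)*7))/433473 = (35*(-1*7))*(1/433473) = (35*(-7))*(1/433473) = -245*1/433473 = -245/433473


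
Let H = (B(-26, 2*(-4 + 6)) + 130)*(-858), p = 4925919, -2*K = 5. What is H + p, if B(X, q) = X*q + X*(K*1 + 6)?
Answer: 4981689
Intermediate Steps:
K = -5/2 (K = -1/2*5 = -5/2 ≈ -2.5000)
B(X, q) = 7*X/2 + X*q (B(X, q) = X*q + X*(-5/2*1 + 6) = X*q + X*(-5/2 + 6) = X*q + X*(7/2) = X*q + 7*X/2 = 7*X/2 + X*q)
H = 55770 (H = ((1/2)*(-26)*(7 + 2*(2*(-4 + 6))) + 130)*(-858) = ((1/2)*(-26)*(7 + 2*(2*2)) + 130)*(-858) = ((1/2)*(-26)*(7 + 2*4) + 130)*(-858) = ((1/2)*(-26)*(7 + 8) + 130)*(-858) = ((1/2)*(-26)*15 + 130)*(-858) = (-195 + 130)*(-858) = -65*(-858) = 55770)
H + p = 55770 + 4925919 = 4981689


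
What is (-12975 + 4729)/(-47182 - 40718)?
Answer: 4123/43950 ≈ 0.093811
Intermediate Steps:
(-12975 + 4729)/(-47182 - 40718) = -8246/(-87900) = -8246*(-1/87900) = 4123/43950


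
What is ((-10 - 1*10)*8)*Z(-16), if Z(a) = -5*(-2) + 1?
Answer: -1760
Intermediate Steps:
Z(a) = 11 (Z(a) = 10 + 1 = 11)
((-10 - 1*10)*8)*Z(-16) = ((-10 - 1*10)*8)*11 = ((-10 - 10)*8)*11 = -20*8*11 = -160*11 = -1760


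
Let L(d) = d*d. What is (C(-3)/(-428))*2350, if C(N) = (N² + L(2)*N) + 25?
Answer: -12925/107 ≈ -120.79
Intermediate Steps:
L(d) = d²
C(N) = 25 + N² + 4*N (C(N) = (N² + 2²*N) + 25 = (N² + 4*N) + 25 = 25 + N² + 4*N)
(C(-3)/(-428))*2350 = ((25 + (-3)² + 4*(-3))/(-428))*2350 = ((25 + 9 - 12)*(-1/428))*2350 = (22*(-1/428))*2350 = -11/214*2350 = -12925/107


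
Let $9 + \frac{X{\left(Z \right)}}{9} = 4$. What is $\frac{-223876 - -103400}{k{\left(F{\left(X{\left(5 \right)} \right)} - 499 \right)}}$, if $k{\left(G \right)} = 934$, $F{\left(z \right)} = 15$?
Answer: $- \frac{60238}{467} \approx -128.99$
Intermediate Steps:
$X{\left(Z \right)} = -45$ ($X{\left(Z \right)} = -81 + 9 \cdot 4 = -81 + 36 = -45$)
$\frac{-223876 - -103400}{k{\left(F{\left(X{\left(5 \right)} \right)} - 499 \right)}} = \frac{-223876 - -103400}{934} = \left(-223876 + 103400\right) \frac{1}{934} = \left(-120476\right) \frac{1}{934} = - \frac{60238}{467}$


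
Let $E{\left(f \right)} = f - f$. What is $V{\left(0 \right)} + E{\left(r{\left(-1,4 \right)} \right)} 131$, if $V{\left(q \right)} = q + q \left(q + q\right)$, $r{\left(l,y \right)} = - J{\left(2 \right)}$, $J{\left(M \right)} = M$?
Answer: $0$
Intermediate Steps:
$r{\left(l,y \right)} = -2$ ($r{\left(l,y \right)} = \left(-1\right) 2 = -2$)
$E{\left(f \right)} = 0$
$V{\left(q \right)} = q + 2 q^{2}$ ($V{\left(q \right)} = q + q 2 q = q + 2 q^{2}$)
$V{\left(0 \right)} + E{\left(r{\left(-1,4 \right)} \right)} 131 = 0 \left(1 + 2 \cdot 0\right) + 0 \cdot 131 = 0 \left(1 + 0\right) + 0 = 0 \cdot 1 + 0 = 0 + 0 = 0$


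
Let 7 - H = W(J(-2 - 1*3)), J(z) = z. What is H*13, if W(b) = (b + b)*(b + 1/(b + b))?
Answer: -572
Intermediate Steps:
W(b) = 2*b*(b + 1/(2*b)) (W(b) = (2*b)*(b + 1/(2*b)) = 2*b*(b + 1/(2*b)))
H = -44 (H = 7 - (1 + 2*(-2 - 1*3)**2) = 7 - (1 + 2*(-2 - 3)**2) = 7 - (1 + 2*(-5)**2) = 7 - (1 + 2*25) = 7 - (1 + 50) = 7 - 1*51 = 7 - 51 = -44)
H*13 = -44*13 = -572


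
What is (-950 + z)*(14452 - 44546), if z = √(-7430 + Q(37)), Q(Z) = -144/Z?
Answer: 28589300 - 30094*I*√10176998/37 ≈ 2.8589e+7 - 2.5947e+6*I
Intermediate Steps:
z = I*√10176998/37 (z = √(-7430 - 144/37) = √(-275054/37) = I*√10176998/37 ≈ 86.22*I)
(-950 + z)*(14452 - 44546) = (-950 + I*√10176998/37)*(14452 - 44546) = (-950 + I*√10176998/37)*(-30094) = 28589300 - 30094*I*√10176998/37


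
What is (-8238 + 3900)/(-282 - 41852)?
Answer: 2169/21067 ≈ 0.10296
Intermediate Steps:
(-8238 + 3900)/(-282 - 41852) = -4338/(-42134) = -4338*(-1/42134) = 2169/21067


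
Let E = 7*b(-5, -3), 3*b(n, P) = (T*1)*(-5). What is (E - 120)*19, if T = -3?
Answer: -1615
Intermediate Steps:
b(n, P) = 5 (b(n, P) = (-3*1*(-5))/3 = (-3*(-5))/3 = (1/3)*15 = 5)
E = 35 (E = 7*5 = 35)
(E - 120)*19 = (35 - 120)*19 = -85*19 = -1615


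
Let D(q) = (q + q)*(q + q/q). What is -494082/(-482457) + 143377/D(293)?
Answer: 51431886859/27706540596 ≈ 1.8563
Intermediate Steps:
D(q) = 2*q*(1 + q) (D(q) = (2*q)*(q + 1) = (2*q)*(1 + q) = 2*q*(1 + q))
-494082/(-482457) + 143377/D(293) = -494082/(-482457) + 143377/((2*293*(1 + 293))) = -494082*(-1/482457) + 143377/((2*293*294)) = 164694/160819 + 143377/172284 = 51431886859/27706540596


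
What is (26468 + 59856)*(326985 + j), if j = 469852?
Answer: 68786157188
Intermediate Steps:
(26468 + 59856)*(326985 + j) = (26468 + 59856)*(326985 + 469852) = 86324*796837 = 68786157188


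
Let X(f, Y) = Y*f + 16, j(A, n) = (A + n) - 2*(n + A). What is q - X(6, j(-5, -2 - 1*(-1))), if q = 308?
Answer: 256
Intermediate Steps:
j(A, n) = -A - n (j(A, n) = (A + n) - 2*(A + n) = (A + n) + (-2*A - 2*n) = -A - n)
X(f, Y) = 16 + Y*f
q - X(6, j(-5, -2 - 1*(-1))) = 308 - (16 + (-1*(-5) - (-2 - 1*(-1)))*6) = 308 - (16 + (5 - (-2 + 1))*6) = 308 - (16 + (5 - 1*(-1))*6) = 308 - (16 + (5 + 1)*6) = 308 - (16 + 6*6) = 308 - (16 + 36) = 308 - 1*52 = 308 - 52 = 256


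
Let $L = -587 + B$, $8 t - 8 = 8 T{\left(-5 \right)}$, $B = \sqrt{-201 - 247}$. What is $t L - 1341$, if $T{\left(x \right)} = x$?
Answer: $1007 - 32 i \sqrt{7} \approx 1007.0 - 84.664 i$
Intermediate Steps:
$B = 8 i \sqrt{7}$ ($B = \sqrt{-448} = 8 i \sqrt{7} \approx 21.166 i$)
$t = -4$ ($t = 1 + \frac{8 \left(-5\right)}{8} = 1 + \frac{1}{8} \left(-40\right) = 1 - 5 = -4$)
$L = -587 + 8 i \sqrt{7} \approx -587.0 + 21.166 i$
$t L - 1341 = - 4 \left(-587 + 8 i \sqrt{7}\right) - 1341 = \left(2348 - 32 i \sqrt{7}\right) - 1341 = 1007 - 32 i \sqrt{7}$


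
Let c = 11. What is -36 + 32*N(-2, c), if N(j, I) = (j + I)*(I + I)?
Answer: 6300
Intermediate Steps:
N(j, I) = 2*I*(I + j) (N(j, I) = (I + j)*(2*I) = 2*I*(I + j))
-36 + 32*N(-2, c) = -36 + 32*(2*11*(11 - 2)) = -36 + 32*(2*11*9) = -36 + 32*198 = -36 + 6336 = 6300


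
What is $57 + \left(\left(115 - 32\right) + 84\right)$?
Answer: $224$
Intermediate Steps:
$57 + \left(\left(115 - 32\right) + 84\right) = 57 + \left(83 + 84\right) = 57 + 167 = 224$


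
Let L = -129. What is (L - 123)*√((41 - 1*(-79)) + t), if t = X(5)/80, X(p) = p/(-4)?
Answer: -63*√7679/2 ≈ -2760.3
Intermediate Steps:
X(p) = -p/4 (X(p) = p*(-¼) = -p/4)
t = -1/64 (t = -¼*5/80 = -5/4*1/80 = -1/64 ≈ -0.015625)
(L - 123)*√((41 - 1*(-79)) + t) = (-129 - 123)*√((41 - 1*(-79)) - 1/64) = -252*√((41 + 79) - 1/64) = -252*√(120 - 1/64) = -63*√7679/2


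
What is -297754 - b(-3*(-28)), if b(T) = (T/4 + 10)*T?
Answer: -300358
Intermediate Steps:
b(T) = T*(10 + T/4) (b(T) = (T*(¼) + 10)*T = (T/4 + 10)*T = (10 + T/4)*T = T*(10 + T/4))
-297754 - b(-3*(-28)) = -297754 - (-3*(-28))*(40 - 3*(-28))/4 = -297754 - 84*(40 + 84)/4 = -297754 - 84*124/4 = -297754 - 1*2604 = -297754 - 2604 = -300358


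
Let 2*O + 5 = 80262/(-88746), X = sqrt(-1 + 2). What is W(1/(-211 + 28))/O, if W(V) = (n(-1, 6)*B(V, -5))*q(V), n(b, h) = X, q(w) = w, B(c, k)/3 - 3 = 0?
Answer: 6339/380518 ≈ 0.016659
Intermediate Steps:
X = 1 (X = sqrt(1) = 1)
B(c, k) = 9 (B(c, k) = 9 + 3*0 = 9 + 0 = 9)
n(b, h) = 1
O = -6238/2113 (O = -5/2 + (80262/(-88746))/2 = -5/2 + (80262*(-1/88746))/2 = -5/2 + (1/2)*(-1911/2113) = -5/2 - 1911/4226 = -6238/2113 ≈ -2.9522)
W(V) = 9*V (W(V) = (1*9)*V = 9*V)
W(1/(-211 + 28))/O = (9/(-211 + 28))/(-6238/2113) = (9/(-183))*(-2113/6238) = (9*(-1/183))*(-2113/6238) = -3/61*(-2113/6238) = 6339/380518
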